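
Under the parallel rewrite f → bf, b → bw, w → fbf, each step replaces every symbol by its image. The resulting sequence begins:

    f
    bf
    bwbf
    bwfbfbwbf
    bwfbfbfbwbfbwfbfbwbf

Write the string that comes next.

Replace each of the 20 characters of bwfbfbfbwbfbwfbfbwbf in place — bw fbf bf bw bf bw bf bw fbf bw bf bw fbf bf bw bf bw fbf bw bf — and concatenate.

bwfbfbfbwbfbwbfbwfbfbwbfbwfbfbfbwbfbwfbfbwbf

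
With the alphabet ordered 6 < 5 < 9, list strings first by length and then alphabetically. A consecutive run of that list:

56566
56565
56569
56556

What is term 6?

56559

Advancing 2 positions from 56556 through 56556 → 56555 reaches term 6.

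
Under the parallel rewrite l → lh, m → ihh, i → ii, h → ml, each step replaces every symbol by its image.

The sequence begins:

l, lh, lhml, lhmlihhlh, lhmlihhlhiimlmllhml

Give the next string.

lhmlihhlhiimlmllhmliiiiihhlhihhlhlhmlihhlh

Replace each of the 19 characters of lhmlihhlhiimlmllhml in place — lh ml ihh lh ii ml ml lh ml ii ii ihh lh ihh lh lh ml ihh lh — and concatenate.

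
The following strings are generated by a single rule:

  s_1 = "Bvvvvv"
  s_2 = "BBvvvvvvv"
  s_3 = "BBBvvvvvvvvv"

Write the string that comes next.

BBBBvvvvvvvvvvv

Each string has the form B^{n-1} v^{2n+1}, where the shown terms are n = 2, 3, 4.
Setting n = 5 gives 4, 11 characters in each block.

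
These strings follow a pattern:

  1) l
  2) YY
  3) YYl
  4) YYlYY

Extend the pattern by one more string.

YYlYYYYl

From term 3 onward, concatenate the last term with the second-to-last: YY·l = YYl, YYl·YY = YYlYY, …
The next term joins YYlYY and YYl.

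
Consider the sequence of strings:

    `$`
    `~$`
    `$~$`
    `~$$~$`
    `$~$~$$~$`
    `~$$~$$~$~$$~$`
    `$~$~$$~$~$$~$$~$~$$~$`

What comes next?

This is a Fibonacci-style word recurrence s(k) = s(k−2)·s(k−1): e.g. $·~$ = $~$.
So term 8 is ~$$~$$~$~$$~$·$~$~$$~$~$$~$$~$~$$~$.

~$$~$$~$~$$~$$~$~$$~$~$$~$$~$~$$~$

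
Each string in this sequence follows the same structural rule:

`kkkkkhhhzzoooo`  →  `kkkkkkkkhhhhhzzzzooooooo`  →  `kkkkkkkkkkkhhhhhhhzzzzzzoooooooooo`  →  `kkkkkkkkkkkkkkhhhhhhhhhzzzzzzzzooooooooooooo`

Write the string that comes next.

Each string has the form k^{3n+2} h^{2n+1} z^{2n} o^{3n+1} (n = 1, 2, …).
At n = 5 the blocks have lengths 17, 11, 10, 16.

kkkkkkkkkkkkkkkkkhhhhhhhhhhhzzzzzzzzzzoooooooooooooooo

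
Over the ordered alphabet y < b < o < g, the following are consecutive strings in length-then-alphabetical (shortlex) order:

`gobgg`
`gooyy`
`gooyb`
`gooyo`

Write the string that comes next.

gooyg

Find the rightmost character of gooyo below g, bump it to the next letter, and reset everything to its right to y.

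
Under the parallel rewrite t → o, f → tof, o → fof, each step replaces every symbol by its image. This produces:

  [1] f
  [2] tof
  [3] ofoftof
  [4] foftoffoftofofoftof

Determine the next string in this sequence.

toffoftofofoftoftoffoftofofoftoffoftoffoftofofoftof

φ(foftoffoftofofoftof) expands symbol-by-symbol to tof fof tof o fof tof tof fof tof o fof tof fof tof fof tof o fof tof; joining the 19 pieces gives the next term.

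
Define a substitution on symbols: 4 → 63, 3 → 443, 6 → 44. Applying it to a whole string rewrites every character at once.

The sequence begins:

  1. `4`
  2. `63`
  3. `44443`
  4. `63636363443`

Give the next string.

444434444344443444436363443

Apply φ to 63636363443 symbol by symbol: 6→44, 3→443, 6→44, 3→443, 6→44, 3→443, 6→44, 3→443, 4→63, 4→63, 3→443; joined: 44 443 44 443 44 443 44 443 63 63 443.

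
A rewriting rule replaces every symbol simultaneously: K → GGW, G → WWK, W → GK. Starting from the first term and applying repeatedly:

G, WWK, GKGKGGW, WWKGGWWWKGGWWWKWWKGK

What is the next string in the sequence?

GKGKGGWWWKWWKGKGKGKGGWWWKWWKGKGKGKGGWGKGKGGWWWKGGW

Replace each of the 20 characters of WWKGGWWWKGGWWWKWWKGK in place — GK GK GGW WWK WWK GK GK GK GGW WWK WWK GK GK GK GGW GK GK GGW WWK GGW — and concatenate.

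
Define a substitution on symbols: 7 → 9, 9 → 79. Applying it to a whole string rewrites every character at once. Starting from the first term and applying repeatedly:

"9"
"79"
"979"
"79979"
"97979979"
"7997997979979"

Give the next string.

979799797997997979979

φ(7997997979979) expands symbol-by-symbol to 9 79 79 9 79 79 9 79 9 79 79 9 79; joining the 13 pieces gives the next term.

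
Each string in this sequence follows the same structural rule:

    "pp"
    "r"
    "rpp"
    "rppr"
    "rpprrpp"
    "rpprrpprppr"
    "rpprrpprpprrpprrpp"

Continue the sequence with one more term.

This is a Fibonacci-style word recurrence s(k) = s(k−1)·s(k−2): e.g. r·pp = rpp.
Continuing: rpprrpprpprrpprrpp · rpprrpprppr gives term 8.

rpprrpprpprrpprrpprpprrpprppr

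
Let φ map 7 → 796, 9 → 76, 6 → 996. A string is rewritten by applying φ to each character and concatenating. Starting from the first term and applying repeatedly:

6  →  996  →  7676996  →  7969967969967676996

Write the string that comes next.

Rewriting the 19 symbols of 7969967969967676996 one by one yields 796 76 996 76 76 996 796 76 996 76 76 996 796 996 796 996 76 76 996; concatenated:

7967699676769967967699676769967969967969967676996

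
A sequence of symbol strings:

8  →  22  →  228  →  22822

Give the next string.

This is a Fibonacci-style word recurrence s(k) = s(k−1)·s(k−2): e.g. 22·8 = 228.
The next term joins 22822 and 228.

22822228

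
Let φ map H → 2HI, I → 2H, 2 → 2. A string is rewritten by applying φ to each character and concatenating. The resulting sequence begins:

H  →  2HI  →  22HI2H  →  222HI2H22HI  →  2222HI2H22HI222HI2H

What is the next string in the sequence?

Applying the rule to each of the 19 symbols of 2222HI2H22HI222HI2H gives the pieces 2 2 2 2 2HI 2H 2 2HI 2 2 2HI 2H 2 2 2 2HI 2H 2 2HI, which concatenate to the answer.

22222HI2H22HI222HI2H2222HI2H22HI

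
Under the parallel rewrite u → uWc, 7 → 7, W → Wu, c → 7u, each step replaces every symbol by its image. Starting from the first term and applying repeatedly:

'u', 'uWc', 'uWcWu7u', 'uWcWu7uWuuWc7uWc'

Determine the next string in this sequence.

uWcWu7uWuuWc7uWcWuuWcuWcWu7u7uWcWu7u

Replace each of the 16 characters of uWcWu7uWuuWc7uWc in place — uWc Wu 7u Wu uWc 7 uWc Wu uWc uWc Wu 7u 7 uWc Wu 7u — and concatenate.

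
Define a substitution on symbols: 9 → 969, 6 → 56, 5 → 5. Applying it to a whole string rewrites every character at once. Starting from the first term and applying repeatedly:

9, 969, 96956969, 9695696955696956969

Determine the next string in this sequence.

Rewriting the 19 symbols of 9695696955696956969 one by one yields 969 56 969 5 56 969 56 969 5 5 56 969 56 969 5 56 969 56 969; concatenated:

969569695569695696955569695696955696956969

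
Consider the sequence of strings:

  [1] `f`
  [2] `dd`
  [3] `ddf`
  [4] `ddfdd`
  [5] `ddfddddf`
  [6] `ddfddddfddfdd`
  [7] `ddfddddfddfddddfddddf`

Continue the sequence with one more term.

ddfddddfddfddddfddddfddfddddfddfdd

From term 3 onward, concatenate the last term with the second-to-last: dd·f = ddf, ddf·dd = ddfdd, …
Continuing: ddfddddfddfddddfddddf · ddfddddfddfdd gives term 8.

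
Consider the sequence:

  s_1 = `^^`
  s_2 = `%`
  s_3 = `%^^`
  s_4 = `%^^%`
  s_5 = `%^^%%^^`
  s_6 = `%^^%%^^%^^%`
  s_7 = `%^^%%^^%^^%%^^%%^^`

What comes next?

%^^%%^^%^^%%^^%%^^%^^%%^^%^^%

Each term (from the third on) is the previous term followed by the one before it: term 3 = %·^^ = %^^.
The next term joins %^^%%^^%^^%%^^%%^^ and %^^%%^^%^^%.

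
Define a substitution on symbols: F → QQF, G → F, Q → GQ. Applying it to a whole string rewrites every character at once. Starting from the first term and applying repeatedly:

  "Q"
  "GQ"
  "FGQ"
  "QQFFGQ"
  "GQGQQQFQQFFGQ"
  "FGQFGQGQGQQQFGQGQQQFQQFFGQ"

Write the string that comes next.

QQFFGQQQFFGQFGQFGQGQGQQQFFGQFGQGQGQQQFGQGQQQFQQFFGQ

φ(FGQFGQGQGQQQFGQGQQQFQQFFGQ) expands symbol-by-symbol to QQF F GQ QQF F GQ F GQ F GQ GQ GQ QQF F GQ F GQ GQ GQ QQF GQ GQ QQF QQF F GQ; joining the 26 pieces gives the next term.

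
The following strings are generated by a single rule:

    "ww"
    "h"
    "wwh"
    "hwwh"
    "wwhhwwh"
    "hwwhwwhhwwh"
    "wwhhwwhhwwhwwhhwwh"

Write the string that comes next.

hwwhwwhhwwhwwhhwwhhwwhwwhhwwh

Each term (from the third on) is the two preceding terms concatenated in order: term 3 = ww·h = wwh.
So term 8 is hwwhwwhhwwh·wwhhwwhhwwhwwhhwwh.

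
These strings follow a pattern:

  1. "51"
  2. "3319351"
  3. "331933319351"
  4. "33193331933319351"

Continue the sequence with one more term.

Each term is the previous one with 33193 prepended.
Applying this once more to 33193331933319351:

3319333193331933319351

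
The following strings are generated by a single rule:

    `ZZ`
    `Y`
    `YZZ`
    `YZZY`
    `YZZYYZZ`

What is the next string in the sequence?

YZZYYZZYZZY

This is a Fibonacci-style word recurrence s(k) = s(k−1)·s(k−2): e.g. Y·ZZ = YZZ.
Continuing: YZZYYZZ · YZZY gives term 6.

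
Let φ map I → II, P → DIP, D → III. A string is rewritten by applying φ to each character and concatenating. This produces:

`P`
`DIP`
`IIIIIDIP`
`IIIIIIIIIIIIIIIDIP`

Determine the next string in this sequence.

Rewriting the 18 symbols of IIIIIIIIIIIIIIIDIP one by one yields II II II II II II II II II II II II II II II III II DIP; concatenated:

IIIIIIIIIIIIIIIIIIIIIIIIIIIIIIIIIIIDIP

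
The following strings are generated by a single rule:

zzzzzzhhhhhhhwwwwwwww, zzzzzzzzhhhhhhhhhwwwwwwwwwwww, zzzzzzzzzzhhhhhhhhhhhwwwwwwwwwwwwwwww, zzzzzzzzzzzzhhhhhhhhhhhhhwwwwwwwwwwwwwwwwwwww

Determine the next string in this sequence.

zzzzzzzzzzzzzzhhhhhhhhhhhhhhhwwwwwwwwwwwwwwwwwwwwwwww

Reading off run lengths: z runs 6, 8, 10, 12; h runs 7, 9, 11, 13; w runs 8, 12, 16, 20 — each is linear in n, where the shown terms are n = 2, 3, 4, 5.
For the next term, n = 6, so the run lengths are 14, 15, 24.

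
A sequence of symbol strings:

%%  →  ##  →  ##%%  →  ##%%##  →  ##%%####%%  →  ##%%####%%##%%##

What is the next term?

From term 3 onward, concatenate the last term with the second-to-last: ##·%% = ##%%, ##%%·## = ##%%##, …
So term 7 is ##%%####%%##%%##·##%%####%%.

##%%####%%##%%####%%####%%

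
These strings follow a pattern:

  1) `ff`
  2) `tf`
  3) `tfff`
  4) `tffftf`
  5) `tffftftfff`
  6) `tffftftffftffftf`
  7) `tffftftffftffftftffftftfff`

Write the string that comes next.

From term 3 onward, concatenate the last term with the second-to-last: tf·ff = tfff, tfff·tf = tffftf, …
The next term joins tffftftffftffftftffftftfff and tffftftffftffftf.

tffftftffftffftftffftftffftffftftffftffftf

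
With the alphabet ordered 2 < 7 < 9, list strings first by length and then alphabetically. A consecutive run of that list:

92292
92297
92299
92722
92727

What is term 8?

92777

Continuing the enumeration 3 steps past 92727: 92727 → 92729 → 92772 → (answer).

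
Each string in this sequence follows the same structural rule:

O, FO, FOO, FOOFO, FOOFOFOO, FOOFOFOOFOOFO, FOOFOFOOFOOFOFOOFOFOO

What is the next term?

This is a Fibonacci-style word recurrence s(k) = s(k−1)·s(k−2): e.g. FO·O = FOO.
Continuing: FOOFOFOOFOOFOFOOFOFOO · FOOFOFOOFOOFO gives term 8.

FOOFOFOOFOOFOFOOFOFOOFOOFOFOOFOOFO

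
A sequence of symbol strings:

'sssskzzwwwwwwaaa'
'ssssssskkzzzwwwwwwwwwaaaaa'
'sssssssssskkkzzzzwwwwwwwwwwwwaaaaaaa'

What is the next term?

Term n consists of 3n+1 s's, followed by n k's, followed by n+1 z's, followed by 3n+3 w's, followed by 2n+1 a's (n = 1, 2, …).
For the next term, n = 4, so the run lengths are 13, 4, 5, 15, 9.

ssssssssssssskkkkzzzzzwwwwwwwwwwwwwwwaaaaaaaaa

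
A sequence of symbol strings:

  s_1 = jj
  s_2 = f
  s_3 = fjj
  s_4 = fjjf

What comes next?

fjjffjj

From term 3 onward, concatenate the last term with the second-to-last: f·jj = fjj, fjj·f = fjjf, …
Continuing: fjjf · fjj gives term 5.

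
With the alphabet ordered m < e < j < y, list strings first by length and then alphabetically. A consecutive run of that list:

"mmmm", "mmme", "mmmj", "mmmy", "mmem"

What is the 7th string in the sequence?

Stepping forward 2 times from mmem: mmem → mmee, then the target.

mmej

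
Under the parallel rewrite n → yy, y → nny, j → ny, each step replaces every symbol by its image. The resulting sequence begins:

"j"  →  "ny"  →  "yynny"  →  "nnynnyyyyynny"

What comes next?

Replace each of the 13 characters of nnynnyyyyynny in place — yy yy nny yy yy nny nny nny nny nny yy yy nny — and concatenate.

yyyynnyyyyynnynnynnynnynnyyyyynny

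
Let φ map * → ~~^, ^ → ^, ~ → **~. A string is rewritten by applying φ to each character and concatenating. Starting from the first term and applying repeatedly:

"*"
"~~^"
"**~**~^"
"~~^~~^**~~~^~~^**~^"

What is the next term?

Applying the rule to each of the 19 symbols of ~~^~~^**~~~^~~^**~^ gives the pieces **~ **~ ^ **~ **~ ^ ~~^ ~~^ **~ **~ **~ ^ **~ **~ ^ ~~^ ~~^ **~ ^, which concatenate to the answer.

**~**~^**~**~^~~^~~^**~**~**~^**~**~^~~^~~^**~^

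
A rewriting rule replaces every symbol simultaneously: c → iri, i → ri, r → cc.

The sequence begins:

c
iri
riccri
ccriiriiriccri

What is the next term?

Rewriting the 14 symbols of ccriiriiriccri one by one yields iri iri cc ri ri cc ri ri cc ri iri iri cc ri; concatenated:

iriiriccririccririccriiriiriccri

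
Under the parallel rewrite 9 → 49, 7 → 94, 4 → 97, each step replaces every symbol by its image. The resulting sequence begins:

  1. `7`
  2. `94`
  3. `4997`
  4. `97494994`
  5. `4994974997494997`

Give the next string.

Applying the rule to each of the 16 symbols of 4994974997494997 gives the pieces 97 49 49 97 49 94 97 49 49 94 97 49 97 49 49 94, which concatenate to the answer.

97494997499497494994974997494994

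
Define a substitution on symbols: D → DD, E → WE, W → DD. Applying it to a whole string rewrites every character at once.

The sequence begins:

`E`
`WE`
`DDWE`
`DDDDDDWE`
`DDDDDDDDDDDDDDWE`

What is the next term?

φ(DDDDDDDDDDDDDDWE) expands symbol-by-symbol to DD DD DD DD DD DD DD DD DD DD DD DD DD DD DD WE; joining the 16 pieces gives the next term.

DDDDDDDDDDDDDDDDDDDDDDDDDDDDDDWE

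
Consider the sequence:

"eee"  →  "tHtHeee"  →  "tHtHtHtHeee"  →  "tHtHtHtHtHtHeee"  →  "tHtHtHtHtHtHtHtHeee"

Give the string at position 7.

Each term is the previous one with tHtH prepended.
From tHtHtHtHtHtHtHtHeee, 2 further steps: tHtHtHtHtHtHtHtHeee → tHtHtHtHtHtHtHtHtHtHeee → (answer).

tHtHtHtHtHtHtHtHtHtHtHtHeee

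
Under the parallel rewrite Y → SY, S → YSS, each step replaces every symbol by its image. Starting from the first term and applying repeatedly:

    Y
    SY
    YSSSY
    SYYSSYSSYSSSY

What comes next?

YSSSYSYYSSYSSSYYSSYSSSYYSSYSSYSSSY

Applying the rule to each of the 13 symbols of SYYSSYSSYSSSY gives the pieces YSS SY SY YSS YSS SY YSS YSS SY YSS YSS YSS SY, which concatenate to the answer.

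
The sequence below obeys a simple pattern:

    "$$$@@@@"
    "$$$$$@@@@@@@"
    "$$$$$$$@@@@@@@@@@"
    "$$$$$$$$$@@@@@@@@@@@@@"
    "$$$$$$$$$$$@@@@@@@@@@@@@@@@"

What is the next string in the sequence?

$$$$$$$$$$$$$@@@@@@@@@@@@@@@@@@@

Reading off run lengths: $ runs 3, 5, 7, 9, 11; @ runs 4, 7, 10, 13, 16 — each is linear in n (n = 1, 2, …).
At n = 6 the blocks have lengths 13, 19.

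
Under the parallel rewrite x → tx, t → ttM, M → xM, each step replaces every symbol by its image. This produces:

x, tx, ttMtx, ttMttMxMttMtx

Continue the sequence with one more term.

ttMttMxMttMttMxMtxxMttMttMxMttMtx

φ(ttMttMxMttMtx) expands symbol-by-symbol to ttM ttM xM ttM ttM xM tx xM ttM ttM xM ttM tx; joining the 13 pieces gives the next term.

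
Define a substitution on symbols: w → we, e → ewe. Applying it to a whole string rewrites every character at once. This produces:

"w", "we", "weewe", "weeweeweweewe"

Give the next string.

φ(weeweeweweewe) expands symbol-by-symbol to we ewe ewe we ewe ewe we ewe we ewe ewe we ewe; joining the 13 pieces gives the next term.

weeweeweweeweeweweeweweeweeweweewe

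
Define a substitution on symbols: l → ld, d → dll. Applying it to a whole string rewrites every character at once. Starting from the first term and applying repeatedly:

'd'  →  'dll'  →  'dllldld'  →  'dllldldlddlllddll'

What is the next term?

φ(dllldldlddlllddll) expands symbol-by-symbol to dll ld ld ld dll ld dll ld dll dll ld ld ld dll dll ld ld; joining the 17 pieces gives the next term.

dllldldlddlllddlllddlldllldldlddlldllldld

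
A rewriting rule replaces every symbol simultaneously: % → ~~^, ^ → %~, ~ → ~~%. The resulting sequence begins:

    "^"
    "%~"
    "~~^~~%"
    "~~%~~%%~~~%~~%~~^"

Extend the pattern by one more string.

~~%~~%~~^~~%~~%~~^~~^~~%~~%~~%~~^~~%~~%~~^~~%~~%%~

Replace each of the 17 characters of ~~%~~%%~~~%~~%~~^ in place — ~~% ~~% ~~^ ~~% ~~% ~~^ ~~^ ~~% ~~% ~~% ~~^ ~~% ~~% ~~^ ~~% ~~% %~ — and concatenate.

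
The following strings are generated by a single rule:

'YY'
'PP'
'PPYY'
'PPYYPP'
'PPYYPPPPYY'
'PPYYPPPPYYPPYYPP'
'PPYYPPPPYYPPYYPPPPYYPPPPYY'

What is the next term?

From term 3 onward, concatenate the last term with the second-to-last: PP·YY = PPYY, PPYY·PP = PPYYPP, …
So term 8 is PPYYPPPPYYPPYYPPPPYYPPPPYY·PPYYPPPPYYPPYYPP.

PPYYPPPPYYPPYYPPPPYYPPPPYYPPYYPPPPYYPPYYPP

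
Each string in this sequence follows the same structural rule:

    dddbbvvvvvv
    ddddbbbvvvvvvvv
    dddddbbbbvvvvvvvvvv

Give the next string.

The n-th term is n d's then n-1 b's then 2n v's, where the shown terms are n = 3, 4, 5.
At n = 6 the blocks have lengths 6, 5, 12.

ddddddbbbbbvvvvvvvvvvvv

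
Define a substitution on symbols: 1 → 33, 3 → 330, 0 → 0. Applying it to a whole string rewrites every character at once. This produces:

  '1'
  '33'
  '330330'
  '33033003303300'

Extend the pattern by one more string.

φ(33033003303300) expands symbol-by-symbol to 330 330 0 330 330 0 0 330 330 0 330 330 0 0; joining the 14 pieces gives the next term.

330330033033000330330033033000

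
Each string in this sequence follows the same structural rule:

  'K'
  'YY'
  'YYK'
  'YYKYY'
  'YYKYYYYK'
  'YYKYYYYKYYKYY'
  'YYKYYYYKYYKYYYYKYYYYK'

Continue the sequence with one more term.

This is a Fibonacci-style word recurrence s(k) = s(k−1)·s(k−2): e.g. YY·K = YYK.
So term 8 is YYKYYYYKYYKYYYYKYYYYK·YYKYYYYKYYKYY.

YYKYYYYKYYKYYYYKYYYYKYYKYYYYKYYKYY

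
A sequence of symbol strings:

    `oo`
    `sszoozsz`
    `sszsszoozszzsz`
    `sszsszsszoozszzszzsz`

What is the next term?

s(k+1) = ssz·s(k)·zsz, so each term gains ssz as a prefix and zsz as a suffix.
Applying this once more to sszsszsszoozszzszzsz:

sszsszsszsszoozszzszzszzsz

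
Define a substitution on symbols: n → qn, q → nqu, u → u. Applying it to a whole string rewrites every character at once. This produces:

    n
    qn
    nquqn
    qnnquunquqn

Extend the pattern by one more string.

nquqnqnnquuuqnnquunquqn

Apply φ to qnnquunquqn symbol by symbol: q→nqu, n→qn, n→qn, q→nqu, u→u, u→u, n→qn, q→nqu, u→u, q→nqu, n→qn; joined: nqu qn qn nqu u u qn nqu u nqu qn.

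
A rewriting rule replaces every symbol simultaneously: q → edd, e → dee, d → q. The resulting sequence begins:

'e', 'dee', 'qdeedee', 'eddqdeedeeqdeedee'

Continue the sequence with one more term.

Replace each of the 17 characters of eddqdeedeeqdeedee in place — dee q q edd q dee dee q dee dee edd q dee dee q dee dee — and concatenate.

deeqqeddqdeedeeqdeedeeeddqdeedeeqdeedee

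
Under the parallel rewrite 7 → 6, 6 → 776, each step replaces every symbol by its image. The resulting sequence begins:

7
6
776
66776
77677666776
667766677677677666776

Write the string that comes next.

Applying the rule to each of the 21 symbols of 667766677677677666776 gives the pieces 776 776 6 6 776 776 776 6 6 776 6 6 776 6 6 776 776 776 6 6 776, which concatenate to the answer.

7767766677677677666776667766677677677666776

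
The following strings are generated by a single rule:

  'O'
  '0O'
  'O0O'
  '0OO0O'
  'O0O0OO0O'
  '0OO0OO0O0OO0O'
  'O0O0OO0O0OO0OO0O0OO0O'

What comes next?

Each term (from the third on) is the two preceding terms concatenated in order: term 3 = O·0O = O0O.
So term 8 is 0OO0OO0O0OO0O·O0O0OO0O0OO0OO0O0OO0O.

0OO0OO0O0OO0OO0O0OO0O0OO0OO0O0OO0O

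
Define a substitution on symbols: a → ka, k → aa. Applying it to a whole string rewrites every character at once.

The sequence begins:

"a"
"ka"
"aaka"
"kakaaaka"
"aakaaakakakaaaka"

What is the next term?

kakaaakakakaaakaaakaaakakakaaaka

φ(aakaaakakakaaaka) expands symbol-by-symbol to ka ka aa ka ka ka aa ka aa ka aa ka ka ka aa ka; joining the 16 pieces gives the next term.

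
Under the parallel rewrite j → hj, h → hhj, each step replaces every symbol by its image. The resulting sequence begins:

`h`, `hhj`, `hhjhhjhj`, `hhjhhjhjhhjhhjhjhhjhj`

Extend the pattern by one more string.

hhjhhjhjhhjhhjhjhhjhjhhjhhjhjhhjhhjhjhhjhjhhjhhjhjhhjhj

Replace each of the 21 characters of hhjhhjhjhhjhhjhjhhjhj in place — hhj hhj hj hhj hhj hj hhj hj hhj hhj hj hhj hhj hj hhj hj hhj hhj hj hhj hj — and concatenate.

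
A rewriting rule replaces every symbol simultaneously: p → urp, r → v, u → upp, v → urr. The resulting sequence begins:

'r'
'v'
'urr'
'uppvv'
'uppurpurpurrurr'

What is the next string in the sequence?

φ(uppurpurpurrurr) expands symbol-by-symbol to upp urp urp upp v urp upp v urp upp v v upp v v; joining the 15 pieces gives the next term.

uppurpurpuppvurpuppvurpuppvvuppvv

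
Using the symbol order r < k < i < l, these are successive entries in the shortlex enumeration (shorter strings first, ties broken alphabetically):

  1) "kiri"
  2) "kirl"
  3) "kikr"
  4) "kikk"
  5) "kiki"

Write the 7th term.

kiir

Continuing the enumeration 2 steps past kiki: kiki → kikl → (answer).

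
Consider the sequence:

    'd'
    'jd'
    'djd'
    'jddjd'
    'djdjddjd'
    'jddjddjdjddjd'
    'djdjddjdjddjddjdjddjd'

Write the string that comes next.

jddjddjdjddjddjdjddjdjddjddjdjddjd

From term 3 onward, concatenate the second-to-last term with the last: d·jd = djd, jd·djd = jddjd, …
The next term joins jddjddjdjddjd and djdjddjdjddjddjdjddjd.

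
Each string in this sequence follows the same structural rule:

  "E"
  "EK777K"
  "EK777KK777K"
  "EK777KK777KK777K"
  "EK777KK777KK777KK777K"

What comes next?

EK777KK777KK777KK777KK777K

The strings grow by a fixed suffix K777K each time.
So the next term is EK777KK777KK777KK777K·K777K.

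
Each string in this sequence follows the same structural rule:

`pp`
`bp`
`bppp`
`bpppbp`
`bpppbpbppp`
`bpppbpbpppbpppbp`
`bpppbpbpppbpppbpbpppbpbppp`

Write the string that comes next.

From term 3 onward, concatenate the last term with the second-to-last: bp·pp = bppp, bppp·bp = bpppbp, …
Continuing: bpppbpbpppbpppbpbpppbpbppp · bpppbpbpppbpppbp gives term 8.

bpppbpbpppbpppbpbpppbpbpppbpppbpbpppbpppbp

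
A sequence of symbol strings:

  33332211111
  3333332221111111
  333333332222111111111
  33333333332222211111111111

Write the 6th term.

The n-th term is 2n 3's then n 2's then 2n+1 1's, where the shown terms are n = 2, 3, 4, 5.
Setting n = 7 gives 14, 7, 15 characters in each block.

333333333333332222222111111111111111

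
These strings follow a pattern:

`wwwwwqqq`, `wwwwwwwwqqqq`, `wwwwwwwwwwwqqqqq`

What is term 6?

wwwwwwwwwwwwwwwwwwwwqqqqqqqq

The n-th term is 3n+2 w's then n+2 q's (n = 1, 2, …).
For term 6, n = 6, so the run lengths are 20, 8.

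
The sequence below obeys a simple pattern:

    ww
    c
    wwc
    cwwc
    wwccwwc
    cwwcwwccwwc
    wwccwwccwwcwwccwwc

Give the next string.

cwwcwwccwwcwwccwwccwwcwwccwwc

Each term (from the third on) is the two preceding terms concatenated in order: term 3 = ww·c = wwc.
So term 8 is cwwcwwccwwc·wwccwwccwwcwwccwwc.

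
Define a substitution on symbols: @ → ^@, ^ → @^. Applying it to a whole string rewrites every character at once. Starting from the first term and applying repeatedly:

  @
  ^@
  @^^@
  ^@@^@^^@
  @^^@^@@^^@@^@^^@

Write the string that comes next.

^@@^@^^@@^^@^@@^@^^@^@@^^@@^@^^@

Replace each of the 16 characters of @^^@^@@^^@@^@^^@ in place — ^@ @^ @^ ^@ @^ ^@ ^@ @^ @^ ^@ ^@ @^ ^@ @^ @^ ^@ — and concatenate.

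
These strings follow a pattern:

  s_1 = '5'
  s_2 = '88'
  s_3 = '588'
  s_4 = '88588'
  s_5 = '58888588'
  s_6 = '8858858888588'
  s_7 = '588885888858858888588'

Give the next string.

8858858888588588885888858858888588

Each term (from the third on) is the two preceding terms concatenated in order: term 3 = 5·88 = 588.
Continuing: 8858858888588 · 588885888858858888588 gives term 8.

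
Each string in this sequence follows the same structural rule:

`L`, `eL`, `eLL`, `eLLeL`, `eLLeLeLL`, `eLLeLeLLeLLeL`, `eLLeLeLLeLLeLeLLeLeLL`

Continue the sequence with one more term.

eLLeLeLLeLLeLeLLeLeLLeLLeLeLLeLLeL

Each term (from the third on) is the previous term followed by the one before it: term 3 = eL·L = eLL.
So term 8 is eLLeLeLLeLLeLeLLeLeLL·eLLeLeLLeLLeL.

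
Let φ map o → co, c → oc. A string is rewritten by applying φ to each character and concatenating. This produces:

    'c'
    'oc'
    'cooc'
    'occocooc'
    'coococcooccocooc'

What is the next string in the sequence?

φ(coococcooccocooc) expands symbol-by-symbol to oc co co oc co oc oc co co oc oc co oc co co oc; joining the 16 pieces gives the next term.

occocooccoococcocoococcooccocooc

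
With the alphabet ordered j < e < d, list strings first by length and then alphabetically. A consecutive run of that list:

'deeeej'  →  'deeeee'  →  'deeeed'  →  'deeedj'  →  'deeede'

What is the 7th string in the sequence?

Stepping forward 2 times from deeede: deeede → deeedd, then the target.

deedjj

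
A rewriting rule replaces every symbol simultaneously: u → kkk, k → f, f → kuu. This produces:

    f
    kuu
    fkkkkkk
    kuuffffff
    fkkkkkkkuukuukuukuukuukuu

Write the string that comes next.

kuufffffffkkkkkkfkkkkkkfkkkkkkfkkkkkkfkkkkkkfkkkkkk

φ(fkkkkkkkuukuukuukuukuukuu) expands symbol-by-symbol to kuu f f f f f f f kkk kkk f kkk kkk f kkk kkk f kkk kkk f kkk kkk f kkk kkk; joining the 25 pieces gives the next term.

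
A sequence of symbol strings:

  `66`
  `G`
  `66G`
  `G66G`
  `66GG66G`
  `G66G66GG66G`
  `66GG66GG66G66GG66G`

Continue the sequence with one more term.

From term 3 onward, concatenate the second-to-last term with the last: 66·G = 66G, G·66G = G66G, …
Continuing: G66G66GG66G · 66GG66GG66G66GG66G gives term 8.

G66G66GG66G66GG66GG66G66GG66G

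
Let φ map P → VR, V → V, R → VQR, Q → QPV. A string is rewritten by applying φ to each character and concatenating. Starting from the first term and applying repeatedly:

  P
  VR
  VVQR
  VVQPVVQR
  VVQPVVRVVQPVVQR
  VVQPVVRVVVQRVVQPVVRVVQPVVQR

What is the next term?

VVQPVVRVVVQRVVVQPVVQRVVQPVVRVVVQRVVQPVVRVVQPVVQR

φ(VVQPVVRVVVQRVVQPVVRVVQPVVQR) expands symbol-by-symbol to V V QPV VR V V VQR V V V QPV VQR V V QPV VR V V VQR V V QPV VR V V QPV VQR; joining the 27 pieces gives the next term.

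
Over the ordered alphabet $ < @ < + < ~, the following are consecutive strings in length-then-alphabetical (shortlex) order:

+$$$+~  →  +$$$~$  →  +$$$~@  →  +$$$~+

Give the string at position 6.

+$$@$$

Stepping forward 2 times from +$$$~+: +$$$~+ → +$$$~~, then the target.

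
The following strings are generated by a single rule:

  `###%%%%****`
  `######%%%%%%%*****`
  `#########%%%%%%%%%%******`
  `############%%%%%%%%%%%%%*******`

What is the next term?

###############%%%%%%%%%%%%%%%%********

Term n consists of 3n #'s, followed by 3n+1 %'s, followed by n+3 *'s (n = 1, 2, …).
At n = 5 the blocks have lengths 15, 16, 8.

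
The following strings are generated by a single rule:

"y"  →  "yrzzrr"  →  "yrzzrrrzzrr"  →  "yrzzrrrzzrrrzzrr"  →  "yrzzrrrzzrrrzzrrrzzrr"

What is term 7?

yrzzrrrzzrrrzzrrrzzrrrzzrrrzzrr

Each term is the previous one with rzzrr appended.
From yrzzrrrzzrrrzzrrrzzrr, 2 further steps: yrzzrrrzzrrrzzrrrzzrr → yrzzrrrzzrrrzzrrrzzrrrzzrr → (answer).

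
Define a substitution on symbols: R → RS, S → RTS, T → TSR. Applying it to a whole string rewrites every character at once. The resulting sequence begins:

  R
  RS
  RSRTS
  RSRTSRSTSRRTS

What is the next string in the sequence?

Rewriting the 13 symbols of RSRTSRSTSRRTS one by one yields RS RTS RS TSR RTS RS RTS TSR RTS RS RS TSR RTS; concatenated:

RSRTSRSTSRRTSRSRTSTSRRTSRSRSTSRRTS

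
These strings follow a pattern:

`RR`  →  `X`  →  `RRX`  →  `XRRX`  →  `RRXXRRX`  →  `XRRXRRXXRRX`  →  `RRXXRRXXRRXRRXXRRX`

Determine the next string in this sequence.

Each term (from the third on) is the two preceding terms concatenated in order: term 3 = RR·X = RRX.
So term 8 is XRRXRRXXRRX·RRXXRRXXRRXRRXXRRX.

XRRXRRXXRRXRRXXRRXXRRXRRXXRRX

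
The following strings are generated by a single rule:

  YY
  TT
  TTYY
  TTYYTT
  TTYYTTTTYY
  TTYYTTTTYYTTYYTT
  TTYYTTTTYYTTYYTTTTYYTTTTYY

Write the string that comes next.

TTYYTTTTYYTTYYTTTTYYTTTTYYTTYYTTTTYYTTYYTT

Each term (from the third on) is the previous term followed by the one before it: term 3 = TT·YY = TTYY.
The next term joins TTYYTTTTYYTTYYTTTTYYTTTTYY and TTYYTTTTYYTTYYTT.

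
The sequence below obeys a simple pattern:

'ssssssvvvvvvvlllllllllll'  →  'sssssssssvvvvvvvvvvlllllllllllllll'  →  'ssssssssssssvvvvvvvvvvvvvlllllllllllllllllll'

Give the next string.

The n-th term is 3n s's then 3n+1 v's then 4n+3 l's, where the shown terms are n = 2, 3, 4.
At n = 5 the blocks have lengths 15, 16, 23.

sssssssssssssssvvvvvvvvvvvvvvvvlllllllllllllllllllllll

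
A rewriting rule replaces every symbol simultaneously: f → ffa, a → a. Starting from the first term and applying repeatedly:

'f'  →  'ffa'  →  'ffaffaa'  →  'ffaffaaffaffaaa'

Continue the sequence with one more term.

Replace each of the 15 characters of ffaffaaffaffaaa in place — ffa ffa a ffa ffa a a ffa ffa a ffa ffa a a a — and concatenate.

ffaffaaffaffaaaffaffaaffaffaaaa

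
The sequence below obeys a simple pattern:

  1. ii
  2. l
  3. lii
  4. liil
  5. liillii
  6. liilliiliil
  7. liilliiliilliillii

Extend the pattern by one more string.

This is a Fibonacci-style word recurrence s(k) = s(k−1)·s(k−2): e.g. l·ii = lii.
Continuing: liilliiliilliillii · liilliiliil gives term 8.

liilliiliilliilliiliilliiliil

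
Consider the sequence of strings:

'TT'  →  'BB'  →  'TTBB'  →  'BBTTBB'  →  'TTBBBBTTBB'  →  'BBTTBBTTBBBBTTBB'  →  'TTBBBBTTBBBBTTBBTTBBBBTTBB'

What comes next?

This is a Fibonacci-style word recurrence s(k) = s(k−2)·s(k−1): e.g. TT·BB = TTBB.
The next term joins BBTTBBTTBBBBTTBB and TTBBBBTTBBBBTTBBTTBBBBTTBB.

BBTTBBTTBBBBTTBBTTBBBBTTBBBBTTBBTTBBBBTTBB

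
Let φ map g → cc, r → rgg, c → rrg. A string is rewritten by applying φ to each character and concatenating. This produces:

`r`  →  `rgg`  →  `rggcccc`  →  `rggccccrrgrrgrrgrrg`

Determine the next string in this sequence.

rggccccrrgrrgrrgrrgrggrggccrggrggccrggrggccrggrggcc

Replace each of the 19 characters of rggccccrrgrrgrrgrrg in place — rgg cc cc rrg rrg rrg rrg rgg rgg cc rgg rgg cc rgg rgg cc rgg rgg cc — and concatenate.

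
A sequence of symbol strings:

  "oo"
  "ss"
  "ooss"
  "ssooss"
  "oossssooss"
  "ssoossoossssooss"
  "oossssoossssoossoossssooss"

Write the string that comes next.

From term 3 onward, concatenate the second-to-last term with the last: oo·ss = ooss, ss·ooss = ssooss, …
Continuing: ssoossoossssooss · oossssoossssoossoossssooss gives term 8.

ssoossoossssoossoossssoossssoossoossssooss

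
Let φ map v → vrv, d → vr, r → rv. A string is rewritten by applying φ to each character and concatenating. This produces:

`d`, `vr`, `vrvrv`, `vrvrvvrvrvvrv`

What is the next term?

vrvrvvrvrvvrvvrvrvvrvrvvrvvrvrvvrv

φ(vrvrvvrvrvvrv) expands symbol-by-symbol to vrv rv vrv rv vrv vrv rv vrv rv vrv vrv rv vrv; joining the 13 pieces gives the next term.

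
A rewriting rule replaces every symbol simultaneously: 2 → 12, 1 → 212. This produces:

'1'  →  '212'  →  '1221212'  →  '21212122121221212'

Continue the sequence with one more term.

Applying the rule to each of the 17 symbols of 21212122121221212 gives the pieces 12 212 12 212 12 212 12 12 212 12 212 12 12 212 12 212 12, which concatenate to the answer.

12212122121221212122121221212122121221212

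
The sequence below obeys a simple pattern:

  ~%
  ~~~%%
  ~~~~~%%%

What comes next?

~~~~~~~%%%%

Term n consists of 2n-1 ~'s, followed by n %'s (n = 1, 2, …).
For the next term, n = 4, so the run lengths are 7, 4.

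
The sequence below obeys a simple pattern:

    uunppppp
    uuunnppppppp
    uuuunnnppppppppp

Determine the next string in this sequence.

Reading off run lengths: u runs 2, 3, 4; n runs 1, 2, 3; p runs 5, 7, 9 — each is linear in n, where the shown terms are n = 2, 3, 4.
At n = 5 the blocks have lengths 5, 4, 11.

uuuuunnnnppppppppppp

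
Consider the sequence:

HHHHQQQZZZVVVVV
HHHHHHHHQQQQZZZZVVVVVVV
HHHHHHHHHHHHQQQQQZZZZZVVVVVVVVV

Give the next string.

HHHHHHHHHHHHHHHHQQQQQQZZZZZZVVVVVVVVVVV

The n-th term is 4n H's then n+2 Q's then n+2 Z's then 2n+3 V's (n = 1, 2, …).
For the next term, n = 4, so the run lengths are 16, 6, 6, 11.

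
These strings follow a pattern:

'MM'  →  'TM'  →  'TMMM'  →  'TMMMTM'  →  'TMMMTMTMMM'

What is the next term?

TMMMTMTMMMTMMMTM

This is a Fibonacci-style word recurrence s(k) = s(k−1)·s(k−2): e.g. TM·MM = TMMM.
Continuing: TMMMTMTMMM · TMMMTM gives term 6.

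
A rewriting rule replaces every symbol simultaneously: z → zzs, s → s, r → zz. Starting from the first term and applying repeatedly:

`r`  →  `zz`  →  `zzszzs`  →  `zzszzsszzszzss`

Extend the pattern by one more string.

Applying the rule to each of the 14 symbols of zzszzsszzszzss gives the pieces zzs zzs s zzs zzs s s zzs zzs s zzs zzs s s, which concatenate to the answer.

zzszzsszzszzssszzszzsszzszzsss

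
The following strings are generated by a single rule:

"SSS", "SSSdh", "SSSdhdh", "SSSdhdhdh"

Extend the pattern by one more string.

Each term is the previous one with dh appended.
Applying this once more to SSSdhdhdh:

SSSdhdhdhdh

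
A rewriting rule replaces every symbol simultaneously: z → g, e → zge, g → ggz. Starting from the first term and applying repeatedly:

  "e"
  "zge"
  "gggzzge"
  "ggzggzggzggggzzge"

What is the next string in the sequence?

ggzggzgggzggzgggzggzgggzggzggzggzggggzzge

φ(ggzggzggzggggzzge) expands symbol-by-symbol to ggz ggz g ggz ggz g ggz ggz g ggz ggz ggz ggz g g ggz zge; joining the 17 pieces gives the next term.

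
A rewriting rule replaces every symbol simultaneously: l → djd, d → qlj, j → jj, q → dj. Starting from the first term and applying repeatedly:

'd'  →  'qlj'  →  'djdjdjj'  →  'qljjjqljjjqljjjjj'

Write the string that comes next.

Applying the rule to each of the 17 symbols of qljjjqljjjqljjjjj gives the pieces dj djd jj jj jj dj djd jj jj jj dj djd jj jj jj jj jj, which concatenate to the answer.

djdjdjjjjjjdjdjdjjjjjjdjdjdjjjjjjjjjj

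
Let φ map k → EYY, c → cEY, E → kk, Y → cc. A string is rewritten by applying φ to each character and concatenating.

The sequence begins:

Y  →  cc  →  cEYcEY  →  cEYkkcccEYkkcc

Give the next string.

cEYkkccEYYEYYcEYcEYcEYkkccEYYEYYcEYcEY

φ(cEYkkcccEYkkcc) expands symbol-by-symbol to cEY kk cc EYY EYY cEY cEY cEY kk cc EYY EYY cEY cEY; joining the 14 pieces gives the next term.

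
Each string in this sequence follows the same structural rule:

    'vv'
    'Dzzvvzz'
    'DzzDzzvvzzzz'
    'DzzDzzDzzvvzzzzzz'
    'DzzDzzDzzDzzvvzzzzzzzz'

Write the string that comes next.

DzzDzzDzzDzzDzzvvzzzzzzzzzz

s(k+1) = Dzz·s(k)·zz, so each term gains Dzz as a prefix and zz as a suffix.
One more step from DzzDzzDzzDzzvvzzzzzzzz gives the answer.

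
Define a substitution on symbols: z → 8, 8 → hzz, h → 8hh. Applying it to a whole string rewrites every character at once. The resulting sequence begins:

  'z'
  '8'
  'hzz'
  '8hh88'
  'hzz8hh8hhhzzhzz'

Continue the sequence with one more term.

8hh88hzz8hh8hhhzz8hh8hh8hh888hh88

Replace each of the 15 characters of hzz8hh8hhhzzhzz in place — 8hh 8 8 hzz 8hh 8hh hzz 8hh 8hh 8hh 8 8 8hh 8 8 — and concatenate.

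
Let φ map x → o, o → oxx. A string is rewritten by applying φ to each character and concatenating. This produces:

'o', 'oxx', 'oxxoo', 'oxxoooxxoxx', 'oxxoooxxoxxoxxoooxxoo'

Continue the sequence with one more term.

Rewriting the 21 symbols of oxxoooxxoxxoxxoooxxoo one by one yields oxx o o oxx oxx oxx o o oxx o o oxx o o oxx oxx oxx o o oxx oxx; concatenated:

oxxoooxxoxxoxxoooxxoooxxoooxxoxxoxxoooxxoxx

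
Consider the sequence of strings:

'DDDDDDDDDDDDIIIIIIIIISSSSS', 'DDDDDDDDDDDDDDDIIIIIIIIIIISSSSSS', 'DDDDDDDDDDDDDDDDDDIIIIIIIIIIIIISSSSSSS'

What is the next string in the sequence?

DDDDDDDDDDDDDDDDDDDDDIIIIIIIIIIIIIIISSSSSSSS

Reading off run lengths: D runs 12, 15, 18; I runs 9, 11, 13; S runs 5, 6, 7 — each is linear in n, where the shown terms are n = 3, 4, 5.
Setting n = 6 gives 21, 15, 8 characters in each block.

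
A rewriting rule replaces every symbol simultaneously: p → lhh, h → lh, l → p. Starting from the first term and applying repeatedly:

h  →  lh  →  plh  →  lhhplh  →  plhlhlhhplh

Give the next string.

lhhplhplhplhlhlhhplh

Apply φ to plhlhlhhplh symbol by symbol: p→lhh, l→p, h→lh, l→p, h→lh, l→p, h→lh, h→lh, p→lhh, l→p, h→lh; joined: lhh p lh p lh p lh lh lhh p lh.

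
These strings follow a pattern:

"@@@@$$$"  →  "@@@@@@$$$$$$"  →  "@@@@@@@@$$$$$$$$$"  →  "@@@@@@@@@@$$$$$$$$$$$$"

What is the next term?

Term n consists of 2n+2 @'s, followed by 3n $'s (n = 1, 2, …).
At n = 5 the blocks have lengths 12, 15.

@@@@@@@@@@@@$$$$$$$$$$$$$$$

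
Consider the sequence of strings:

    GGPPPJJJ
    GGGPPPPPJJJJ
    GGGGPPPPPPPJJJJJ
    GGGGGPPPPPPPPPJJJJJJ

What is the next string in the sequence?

Term n consists of n+1 G's, followed by 2n+1 P's, followed by n+2 J's (n = 1, 2, …).
For the next term, n = 5, so the run lengths are 6, 11, 7.

GGGGGGPPPPPPPPPPPJJJJJJJ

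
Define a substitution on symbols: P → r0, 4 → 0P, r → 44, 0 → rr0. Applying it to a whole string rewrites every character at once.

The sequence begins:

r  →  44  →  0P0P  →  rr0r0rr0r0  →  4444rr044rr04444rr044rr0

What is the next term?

Rewriting the 24 symbols of 4444rr044rr04444rr044rr0 one by one yields 0P 0P 0P 0P 44 44 rr0 0P 0P 44 44 rr0 0P 0P 0P 0P 44 44 rr0 0P 0P 44 44 rr0; concatenated:

0P0P0P0P4444rr00P0P4444rr00P0P0P0P4444rr00P0P4444rr0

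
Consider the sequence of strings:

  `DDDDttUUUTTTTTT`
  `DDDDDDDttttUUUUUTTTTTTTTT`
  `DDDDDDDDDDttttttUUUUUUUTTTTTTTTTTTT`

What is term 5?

DDDDDDDDDDDDDDDDttttttttttUUUUUUUUUUUTTTTTTTTTTTTTTTTTT

The n-th term is 3n-2 D's then 2n-2 t's then 2n-1 U's then 3n T's, where the shown terms are n = 2, 3, 4.
For term 5, n = 6, so the run lengths are 16, 10, 11, 18.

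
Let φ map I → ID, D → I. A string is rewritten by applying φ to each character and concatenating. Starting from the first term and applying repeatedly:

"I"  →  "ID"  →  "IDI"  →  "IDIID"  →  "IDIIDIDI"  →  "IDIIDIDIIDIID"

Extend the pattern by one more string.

φ(IDIIDIDIIDIID) expands symbol-by-symbol to ID I ID ID I ID I ID ID I ID ID I; joining the 13 pieces gives the next term.

IDIIDIDIIDIIDIDIIDIDI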